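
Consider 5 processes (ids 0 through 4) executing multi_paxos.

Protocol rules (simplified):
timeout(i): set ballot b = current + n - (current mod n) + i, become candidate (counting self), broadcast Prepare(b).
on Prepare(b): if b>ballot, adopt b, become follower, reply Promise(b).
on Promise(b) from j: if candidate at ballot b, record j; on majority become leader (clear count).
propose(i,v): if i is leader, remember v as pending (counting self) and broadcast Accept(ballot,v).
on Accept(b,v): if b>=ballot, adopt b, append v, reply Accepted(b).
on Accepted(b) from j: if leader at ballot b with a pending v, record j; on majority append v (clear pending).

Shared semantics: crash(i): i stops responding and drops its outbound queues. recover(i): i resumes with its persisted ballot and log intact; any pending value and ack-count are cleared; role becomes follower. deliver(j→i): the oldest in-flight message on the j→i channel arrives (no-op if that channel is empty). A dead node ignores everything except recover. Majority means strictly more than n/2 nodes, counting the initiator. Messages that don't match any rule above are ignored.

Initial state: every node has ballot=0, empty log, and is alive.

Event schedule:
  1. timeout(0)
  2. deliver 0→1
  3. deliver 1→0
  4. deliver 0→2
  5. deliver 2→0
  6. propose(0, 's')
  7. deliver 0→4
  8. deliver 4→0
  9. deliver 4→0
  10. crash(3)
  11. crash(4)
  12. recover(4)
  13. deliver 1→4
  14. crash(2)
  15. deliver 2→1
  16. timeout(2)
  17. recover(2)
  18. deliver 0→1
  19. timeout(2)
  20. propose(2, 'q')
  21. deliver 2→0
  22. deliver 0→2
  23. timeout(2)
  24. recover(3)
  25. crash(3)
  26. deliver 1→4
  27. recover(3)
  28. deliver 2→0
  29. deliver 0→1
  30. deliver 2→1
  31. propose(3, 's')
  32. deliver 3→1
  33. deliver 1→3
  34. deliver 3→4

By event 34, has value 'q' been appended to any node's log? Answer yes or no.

step 1 timeout(0): 0={cand,b=5,log=-}
step 2 deliver 0→1: 1={foll,b=5,log=-}
step 3 deliver 1→0: —
step 4 deliver 0→2: 2={foll,b=5,log=-}
step 5 deliver 2→0: 0={lead,b=5,log=-}
step 6 propose(0,'s'): —
step 7 deliver 0→4: 4={foll,b=5,log=-}
step 8 deliver 4→0: —
step 9 deliver 4→0: —
step 10 crash(3): 3={✗foll,b=0,log=-}
step 11 crash(4): 4={✗foll,b=5,log=-}
step 12 recover(4): 4={foll,b=5,log=-}
step 13 deliver 1→4: —
step 14 crash(2): 2={✗foll,b=5,log=-}
step 15 deliver 2→1: —
step 16 timeout(2): —
step 17 recover(2): 2={foll,b=5,log=-}
step 18 deliver 0→1: 1={foll,b=5,log=s}
step 19 timeout(2): 2={cand,b=12,log=-}
step 20 propose(2,'q'): —
step 21 deliver 2→0: 0={foll,b=12,log=-}
step 22 deliver 0→2: —
step 23 timeout(2): 2={cand,b=17,log=-}
step 24 recover(3): 3={foll,b=0,log=-}
step 25 crash(3): 3={✗foll,b=0,log=-}
step 26 deliver 1→4: —
step 27 recover(3): 3={foll,b=0,log=-}
step 28 deliver 2→0: 0={foll,b=17,log=-}
step 29 deliver 0→1: —
step 30 deliver 2→1: 1={foll,b=12,log=s}
step 31 propose(3,'s'): —
step 32 deliver 3→1: —
step 33 deliver 1→3: —
step 34 deliver 3→4: —

no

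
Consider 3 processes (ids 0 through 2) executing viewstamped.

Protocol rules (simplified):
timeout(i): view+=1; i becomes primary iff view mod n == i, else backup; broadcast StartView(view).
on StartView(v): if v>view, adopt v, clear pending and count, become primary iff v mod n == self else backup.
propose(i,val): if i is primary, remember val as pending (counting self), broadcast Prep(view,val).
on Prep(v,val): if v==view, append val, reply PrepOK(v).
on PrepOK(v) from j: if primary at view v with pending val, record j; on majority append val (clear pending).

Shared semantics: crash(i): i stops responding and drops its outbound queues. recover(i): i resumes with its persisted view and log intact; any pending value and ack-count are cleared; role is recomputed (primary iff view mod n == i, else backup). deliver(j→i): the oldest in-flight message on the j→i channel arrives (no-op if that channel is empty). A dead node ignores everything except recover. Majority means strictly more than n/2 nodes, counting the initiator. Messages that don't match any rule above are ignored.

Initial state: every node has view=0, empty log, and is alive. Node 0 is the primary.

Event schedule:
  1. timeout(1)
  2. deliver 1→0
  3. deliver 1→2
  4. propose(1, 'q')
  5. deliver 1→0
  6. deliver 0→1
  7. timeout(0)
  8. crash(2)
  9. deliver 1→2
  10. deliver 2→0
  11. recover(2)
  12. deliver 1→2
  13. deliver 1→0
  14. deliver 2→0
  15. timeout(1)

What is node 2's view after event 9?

[1] timeout(1) → N1(prim v1 [-])
[2] deliver 1→0 → N0(back v1 [-])
[3] deliver 1→2 → N2(back v1 [-])
[4] propose(1,'q') → ∅
[5] deliver 1→0 → N0(back v1 [q])
[6] deliver 0→1 → N1(prim v1 [q])
[7] timeout(0) → N0(back v2 [q])
[8] crash(2) → N2(✗back v1 [-])
[9] deliver 1→2 → ∅

1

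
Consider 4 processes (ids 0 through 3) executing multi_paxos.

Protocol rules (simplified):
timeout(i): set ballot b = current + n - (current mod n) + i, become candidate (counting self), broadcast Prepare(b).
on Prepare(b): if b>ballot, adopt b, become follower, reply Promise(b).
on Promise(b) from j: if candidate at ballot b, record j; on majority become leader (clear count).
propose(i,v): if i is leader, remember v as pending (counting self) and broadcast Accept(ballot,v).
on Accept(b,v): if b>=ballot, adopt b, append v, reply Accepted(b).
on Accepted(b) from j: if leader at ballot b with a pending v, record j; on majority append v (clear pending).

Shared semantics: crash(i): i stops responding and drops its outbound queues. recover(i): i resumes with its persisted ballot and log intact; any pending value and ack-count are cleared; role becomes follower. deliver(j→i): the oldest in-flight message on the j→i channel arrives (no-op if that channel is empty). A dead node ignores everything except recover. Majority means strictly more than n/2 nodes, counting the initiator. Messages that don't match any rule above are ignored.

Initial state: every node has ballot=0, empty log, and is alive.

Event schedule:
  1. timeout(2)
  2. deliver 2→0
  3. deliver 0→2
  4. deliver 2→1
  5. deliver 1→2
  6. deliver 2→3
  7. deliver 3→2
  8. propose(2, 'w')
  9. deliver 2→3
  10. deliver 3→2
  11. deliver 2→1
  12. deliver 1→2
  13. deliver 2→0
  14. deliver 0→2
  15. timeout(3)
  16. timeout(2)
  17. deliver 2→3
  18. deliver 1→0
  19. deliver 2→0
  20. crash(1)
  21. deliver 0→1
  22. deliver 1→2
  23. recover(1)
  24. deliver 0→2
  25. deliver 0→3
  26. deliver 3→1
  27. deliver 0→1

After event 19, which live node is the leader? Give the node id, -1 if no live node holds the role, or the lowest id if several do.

step 1 timeout(2): 2={cand,b=6,log=-}
step 2 deliver 2→0: 0={foll,b=6,log=-}
step 3 deliver 0→2: —
step 4 deliver 2→1: 1={foll,b=6,log=-}
step 5 deliver 1→2: 2={lead,b=6,log=-}
step 6 deliver 2→3: 3={foll,b=6,log=-}
step 7 deliver 3→2: —
step 8 propose(2,'w'): —
step 9 deliver 2→3: 3={foll,b=6,log=w}
step 10 deliver 3→2: —
step 11 deliver 2→1: 1={foll,b=6,log=w}
step 12 deliver 1→2: 2={lead,b=6,log=w}
step 13 deliver 2→0: 0={foll,b=6,log=w}
step 14 deliver 0→2: —
step 15 timeout(3): 3={cand,b=11,log=w}
step 16 timeout(2): 2={cand,b=10,log=w}
step 17 deliver 2→3: —
step 18 deliver 1→0: —
step 19 deliver 2→0: 0={foll,b=10,log=w}

-1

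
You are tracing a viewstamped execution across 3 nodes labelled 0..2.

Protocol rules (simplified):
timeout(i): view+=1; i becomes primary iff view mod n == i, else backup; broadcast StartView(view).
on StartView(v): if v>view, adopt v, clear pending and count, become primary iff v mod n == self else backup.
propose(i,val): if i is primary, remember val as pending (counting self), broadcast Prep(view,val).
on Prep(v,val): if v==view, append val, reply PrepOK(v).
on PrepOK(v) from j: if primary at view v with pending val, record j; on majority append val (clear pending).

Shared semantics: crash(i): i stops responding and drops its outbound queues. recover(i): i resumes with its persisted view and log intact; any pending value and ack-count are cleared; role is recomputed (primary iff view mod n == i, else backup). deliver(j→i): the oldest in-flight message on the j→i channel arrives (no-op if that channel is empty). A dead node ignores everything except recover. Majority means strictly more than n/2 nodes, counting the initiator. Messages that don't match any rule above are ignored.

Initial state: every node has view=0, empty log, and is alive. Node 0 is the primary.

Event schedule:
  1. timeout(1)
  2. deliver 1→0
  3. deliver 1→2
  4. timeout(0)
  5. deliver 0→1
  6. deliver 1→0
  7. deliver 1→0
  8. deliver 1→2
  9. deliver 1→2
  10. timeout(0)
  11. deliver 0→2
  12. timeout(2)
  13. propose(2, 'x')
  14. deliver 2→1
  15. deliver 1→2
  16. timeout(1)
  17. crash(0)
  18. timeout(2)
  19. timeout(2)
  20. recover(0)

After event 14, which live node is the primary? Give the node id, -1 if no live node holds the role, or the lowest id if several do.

0

1. timeout(1):  <1:prim v1 ->
2. deliver 1→0:  <0:back v1 ->
3. deliver 1→2:  <2:back v1 ->
4. timeout(0):  <0:back v2 ->
5. deliver 0→1:  <1:back v2 ->
6. deliver 1→0:  nop
7. deliver 1→0:  nop
8. deliver 1→2:  nop
9. deliver 1→2:  nop
10. timeout(0):  <0:prim v3 ->
11. deliver 0→2:  <2:prim v2 ->
12. timeout(2):  <2:back v3 ->
13. propose(2,'x'):  nop
14. deliver 2→1:  <1:back v3 ->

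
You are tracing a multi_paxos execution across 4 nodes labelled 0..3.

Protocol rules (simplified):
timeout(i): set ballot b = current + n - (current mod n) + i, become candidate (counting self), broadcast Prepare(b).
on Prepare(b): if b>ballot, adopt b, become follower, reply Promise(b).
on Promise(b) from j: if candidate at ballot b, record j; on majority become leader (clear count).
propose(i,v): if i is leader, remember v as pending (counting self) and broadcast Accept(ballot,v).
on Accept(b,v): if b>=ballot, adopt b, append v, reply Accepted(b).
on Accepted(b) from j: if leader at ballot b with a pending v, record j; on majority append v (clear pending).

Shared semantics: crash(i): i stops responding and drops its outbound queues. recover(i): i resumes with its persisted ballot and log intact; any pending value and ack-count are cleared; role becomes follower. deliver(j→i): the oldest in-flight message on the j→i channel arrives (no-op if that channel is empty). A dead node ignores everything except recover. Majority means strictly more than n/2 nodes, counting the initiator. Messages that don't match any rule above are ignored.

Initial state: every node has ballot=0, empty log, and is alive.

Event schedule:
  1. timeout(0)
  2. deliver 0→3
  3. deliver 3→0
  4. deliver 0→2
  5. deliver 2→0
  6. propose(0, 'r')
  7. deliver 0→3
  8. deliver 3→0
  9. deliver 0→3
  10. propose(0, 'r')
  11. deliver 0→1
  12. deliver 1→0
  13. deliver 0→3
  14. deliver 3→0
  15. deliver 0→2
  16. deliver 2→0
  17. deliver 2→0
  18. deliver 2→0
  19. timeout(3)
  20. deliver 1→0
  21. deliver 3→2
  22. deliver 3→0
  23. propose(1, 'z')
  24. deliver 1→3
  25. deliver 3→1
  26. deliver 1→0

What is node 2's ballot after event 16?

4

step 1 timeout(0): 0={cand,b=4,log=-}
step 2 deliver 0→3: 3={foll,b=4,log=-}
step 3 deliver 3→0: —
step 4 deliver 0→2: 2={foll,b=4,log=-}
step 5 deliver 2→0: 0={lead,b=4,log=-}
step 6 propose(0,'r'): —
step 7 deliver 0→3: 3={foll,b=4,log=r}
step 8 deliver 3→0: —
step 9 deliver 0→3: —
step 10 propose(0,'r'): —
step 11 deliver 0→1: 1={foll,b=4,log=-}
step 12 deliver 1→0: —
step 13 deliver 0→3: 3={foll,b=4,log=r,r}
step 14 deliver 3→0: —
step 15 deliver 0→2: 2={foll,b=4,log=r}
step 16 deliver 2→0: 0={lead,b=4,log=r}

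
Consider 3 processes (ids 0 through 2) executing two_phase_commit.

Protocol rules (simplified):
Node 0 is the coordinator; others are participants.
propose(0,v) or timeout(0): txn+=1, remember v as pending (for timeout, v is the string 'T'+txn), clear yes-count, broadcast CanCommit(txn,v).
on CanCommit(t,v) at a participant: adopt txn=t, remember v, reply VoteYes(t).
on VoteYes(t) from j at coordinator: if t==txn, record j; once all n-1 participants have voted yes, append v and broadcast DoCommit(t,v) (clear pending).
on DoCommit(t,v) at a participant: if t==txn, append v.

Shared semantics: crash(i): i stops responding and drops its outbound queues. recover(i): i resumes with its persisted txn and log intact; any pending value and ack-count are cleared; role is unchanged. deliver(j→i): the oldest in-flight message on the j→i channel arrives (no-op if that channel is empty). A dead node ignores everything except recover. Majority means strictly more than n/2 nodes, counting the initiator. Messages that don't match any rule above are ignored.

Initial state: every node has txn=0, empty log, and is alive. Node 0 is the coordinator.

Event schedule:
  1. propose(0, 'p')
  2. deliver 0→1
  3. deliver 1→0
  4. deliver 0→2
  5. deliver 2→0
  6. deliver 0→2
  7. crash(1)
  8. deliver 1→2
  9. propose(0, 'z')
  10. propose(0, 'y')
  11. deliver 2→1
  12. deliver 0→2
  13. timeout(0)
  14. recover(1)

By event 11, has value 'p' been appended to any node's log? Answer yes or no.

yes

[1] propose(0,'p') → N0(coor t1 [-])
[2] deliver 0→1 → N1(part t1 [-])
[3] deliver 1→0 → ∅
[4] deliver 0→2 → N2(part t1 [-])
[5] deliver 2→0 → N0(coor t1 [p])
[6] deliver 0→2 → N2(part t1 [p])
[7] crash(1) → N1(✗part t1 [-])
[8] deliver 1→2 → ∅
[9] propose(0,'z') → N0(coor t2 [p])
[10] propose(0,'y') → N0(coor t3 [p])
[11] deliver 2→1 → ∅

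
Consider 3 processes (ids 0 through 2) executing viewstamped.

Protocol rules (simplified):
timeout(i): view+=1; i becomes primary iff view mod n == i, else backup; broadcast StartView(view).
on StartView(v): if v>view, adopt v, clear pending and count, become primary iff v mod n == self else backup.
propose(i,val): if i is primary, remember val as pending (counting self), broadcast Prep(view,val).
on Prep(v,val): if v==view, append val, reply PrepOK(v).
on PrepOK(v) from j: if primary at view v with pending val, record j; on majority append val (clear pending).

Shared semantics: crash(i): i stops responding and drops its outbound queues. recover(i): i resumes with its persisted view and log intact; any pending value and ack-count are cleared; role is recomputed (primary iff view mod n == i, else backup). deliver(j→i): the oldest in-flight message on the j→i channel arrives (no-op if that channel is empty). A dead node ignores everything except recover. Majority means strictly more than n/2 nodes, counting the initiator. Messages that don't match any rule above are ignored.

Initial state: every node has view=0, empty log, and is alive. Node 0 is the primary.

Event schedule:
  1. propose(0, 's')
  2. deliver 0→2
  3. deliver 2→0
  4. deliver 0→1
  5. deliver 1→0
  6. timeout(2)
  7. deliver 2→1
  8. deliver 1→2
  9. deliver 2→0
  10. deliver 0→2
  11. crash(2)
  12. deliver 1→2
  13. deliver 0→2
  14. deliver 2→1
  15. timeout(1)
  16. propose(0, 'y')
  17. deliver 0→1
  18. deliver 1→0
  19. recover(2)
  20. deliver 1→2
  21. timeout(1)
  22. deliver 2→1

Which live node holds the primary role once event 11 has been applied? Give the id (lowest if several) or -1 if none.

step 1 propose(0,'s'): —
step 2 deliver 0→2: 2={back,v=0,log=s}
step 3 deliver 2→0: 0={prim,v=0,log=s}
step 4 deliver 0→1: 1={back,v=0,log=s}
step 5 deliver 1→0: —
step 6 timeout(2): 2={back,v=1,log=s}
step 7 deliver 2→1: 1={prim,v=1,log=s}
step 8 deliver 1→2: —
step 9 deliver 2→0: 0={back,v=1,log=s}
step 10 deliver 0→2: —
step 11 crash(2): 2={✗back,v=1,log=s}

1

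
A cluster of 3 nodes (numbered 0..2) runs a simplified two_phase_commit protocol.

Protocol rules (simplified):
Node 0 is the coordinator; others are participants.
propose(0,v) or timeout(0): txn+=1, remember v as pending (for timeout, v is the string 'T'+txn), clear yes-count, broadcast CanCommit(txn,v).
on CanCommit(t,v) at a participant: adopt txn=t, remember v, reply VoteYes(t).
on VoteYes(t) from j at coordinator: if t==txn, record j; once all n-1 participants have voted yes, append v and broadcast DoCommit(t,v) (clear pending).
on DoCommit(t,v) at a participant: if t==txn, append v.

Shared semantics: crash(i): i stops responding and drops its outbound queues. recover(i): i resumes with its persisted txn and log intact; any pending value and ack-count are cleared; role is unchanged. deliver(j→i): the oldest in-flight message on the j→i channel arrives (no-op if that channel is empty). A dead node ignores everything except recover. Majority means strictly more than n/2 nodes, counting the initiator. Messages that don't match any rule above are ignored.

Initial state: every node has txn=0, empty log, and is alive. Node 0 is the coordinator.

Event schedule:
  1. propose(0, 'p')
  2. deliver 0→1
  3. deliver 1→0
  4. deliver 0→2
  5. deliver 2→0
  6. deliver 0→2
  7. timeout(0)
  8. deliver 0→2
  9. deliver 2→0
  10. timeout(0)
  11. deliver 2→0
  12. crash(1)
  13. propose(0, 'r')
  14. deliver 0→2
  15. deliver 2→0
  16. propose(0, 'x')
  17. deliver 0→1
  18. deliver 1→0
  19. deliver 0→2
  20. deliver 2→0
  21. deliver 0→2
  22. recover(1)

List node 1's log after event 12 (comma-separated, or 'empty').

step 1 propose(0,'p'): 0={coor,t=1,log=-}
step 2 deliver 0→1: 1={part,t=1,log=-}
step 3 deliver 1→0: —
step 4 deliver 0→2: 2={part,t=1,log=-}
step 5 deliver 2→0: 0={coor,t=1,log=p}
step 6 deliver 0→2: 2={part,t=1,log=p}
step 7 timeout(0): 0={coor,t=2,log=p}
step 8 deliver 0→2: 2={part,t=2,log=p}
step 9 deliver 2→0: —
step 10 timeout(0): 0={coor,t=3,log=p}
step 11 deliver 2→0: —
step 12 crash(1): 1={✗part,t=1,log=-}

empty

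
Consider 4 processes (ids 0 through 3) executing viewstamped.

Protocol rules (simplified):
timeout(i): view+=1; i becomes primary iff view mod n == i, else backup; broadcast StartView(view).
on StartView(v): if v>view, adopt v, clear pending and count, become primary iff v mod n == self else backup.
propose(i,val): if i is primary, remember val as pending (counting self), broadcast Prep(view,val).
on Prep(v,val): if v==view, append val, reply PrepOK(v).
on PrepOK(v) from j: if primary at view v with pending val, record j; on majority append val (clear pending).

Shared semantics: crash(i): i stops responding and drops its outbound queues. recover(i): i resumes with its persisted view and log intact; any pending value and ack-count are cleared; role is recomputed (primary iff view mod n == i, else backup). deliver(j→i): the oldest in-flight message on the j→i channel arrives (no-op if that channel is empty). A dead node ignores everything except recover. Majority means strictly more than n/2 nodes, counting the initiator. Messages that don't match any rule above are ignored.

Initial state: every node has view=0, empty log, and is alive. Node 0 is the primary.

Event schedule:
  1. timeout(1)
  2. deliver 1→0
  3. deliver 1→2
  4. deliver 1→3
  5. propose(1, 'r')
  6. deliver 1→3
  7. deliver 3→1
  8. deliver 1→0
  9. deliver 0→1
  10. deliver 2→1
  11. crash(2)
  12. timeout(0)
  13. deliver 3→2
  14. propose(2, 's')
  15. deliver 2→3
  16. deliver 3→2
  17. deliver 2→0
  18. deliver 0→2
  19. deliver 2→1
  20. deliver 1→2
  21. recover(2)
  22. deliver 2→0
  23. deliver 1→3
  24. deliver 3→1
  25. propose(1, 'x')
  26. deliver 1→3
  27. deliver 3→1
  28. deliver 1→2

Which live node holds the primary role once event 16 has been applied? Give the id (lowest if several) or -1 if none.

[1] timeout(1) → N1(prim v1 [-])
[2] deliver 1→0 → N0(back v1 [-])
[3] deliver 1→2 → N2(back v1 [-])
[4] deliver 1→3 → N3(back v1 [-])
[5] propose(1,'r') → ∅
[6] deliver 1→3 → N3(back v1 [r])
[7] deliver 3→1 → ∅
[8] deliver 1→0 → N0(back v1 [r])
[9] deliver 0→1 → N1(prim v1 [r])
[10] deliver 2→1 → ∅
[11] crash(2) → N2(✗back v1 [-])
[12] timeout(0) → N0(back v2 [r])
[13] deliver 3→2 → ∅
[14] propose(2,'s') → ∅
[15] deliver 2→3 → ∅
[16] deliver 3→2 → ∅

1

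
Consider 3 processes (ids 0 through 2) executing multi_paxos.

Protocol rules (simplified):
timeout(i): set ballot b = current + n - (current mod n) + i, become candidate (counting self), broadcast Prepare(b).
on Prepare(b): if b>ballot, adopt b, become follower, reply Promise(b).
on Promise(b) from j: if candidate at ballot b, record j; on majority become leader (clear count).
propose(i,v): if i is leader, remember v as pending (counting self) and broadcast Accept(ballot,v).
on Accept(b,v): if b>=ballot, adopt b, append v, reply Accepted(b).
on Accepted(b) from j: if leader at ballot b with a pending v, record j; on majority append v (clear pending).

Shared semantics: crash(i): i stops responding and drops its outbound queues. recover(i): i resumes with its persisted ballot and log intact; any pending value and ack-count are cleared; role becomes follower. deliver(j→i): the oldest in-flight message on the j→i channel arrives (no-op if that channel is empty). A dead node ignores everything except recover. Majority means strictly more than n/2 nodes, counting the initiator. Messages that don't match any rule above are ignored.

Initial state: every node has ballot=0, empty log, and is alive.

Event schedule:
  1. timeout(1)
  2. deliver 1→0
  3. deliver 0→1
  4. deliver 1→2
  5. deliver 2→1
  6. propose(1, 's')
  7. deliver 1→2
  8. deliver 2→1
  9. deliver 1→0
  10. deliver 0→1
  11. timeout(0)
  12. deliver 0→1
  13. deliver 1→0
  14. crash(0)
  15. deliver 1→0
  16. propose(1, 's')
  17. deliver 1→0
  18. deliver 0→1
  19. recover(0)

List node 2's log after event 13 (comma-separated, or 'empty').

e1 timeout(1): 1[cand,b=4,-]
e2 deliver 1→0: 0[foll,b=4,-]
e3 deliver 0→1: 1[lead,b=4,-]
e4 deliver 1→2: 2[foll,b=4,-]
e5 deliver 2→1: ·
e6 propose(1,'s'): ·
e7 deliver 1→2: 2[foll,b=4,s]
e8 deliver 2→1: 1[lead,b=4,s]
e9 deliver 1→0: 0[foll,b=4,s]
e10 deliver 0→1: ·
e11 timeout(0): 0[cand,b=6,s]
e12 deliver 0→1: 1[foll,b=6,s]
e13 deliver 1→0: 0[lead,b=6,s]

s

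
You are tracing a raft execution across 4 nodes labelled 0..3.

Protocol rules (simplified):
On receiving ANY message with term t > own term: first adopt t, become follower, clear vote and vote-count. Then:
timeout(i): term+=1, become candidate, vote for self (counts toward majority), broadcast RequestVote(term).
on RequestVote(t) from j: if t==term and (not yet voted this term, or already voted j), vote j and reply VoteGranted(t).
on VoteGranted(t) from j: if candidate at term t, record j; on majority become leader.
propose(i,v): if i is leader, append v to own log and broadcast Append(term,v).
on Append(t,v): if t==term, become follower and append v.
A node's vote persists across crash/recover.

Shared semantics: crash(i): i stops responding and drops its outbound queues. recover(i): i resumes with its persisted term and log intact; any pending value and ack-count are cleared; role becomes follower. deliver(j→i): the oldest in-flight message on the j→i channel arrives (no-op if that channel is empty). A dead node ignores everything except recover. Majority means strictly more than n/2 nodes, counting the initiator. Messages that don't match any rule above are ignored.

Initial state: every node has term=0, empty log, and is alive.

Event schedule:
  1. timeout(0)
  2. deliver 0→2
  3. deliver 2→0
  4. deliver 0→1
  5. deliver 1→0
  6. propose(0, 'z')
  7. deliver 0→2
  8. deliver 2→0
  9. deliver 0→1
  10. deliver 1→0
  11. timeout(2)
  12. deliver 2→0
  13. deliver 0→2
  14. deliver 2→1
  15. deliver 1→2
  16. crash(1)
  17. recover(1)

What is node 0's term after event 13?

e1 timeout(0): 0[cand,t=1,-]
e2 deliver 0→2: 2[foll,t=1,-]
e3 deliver 2→0: ·
e4 deliver 0→1: 1[foll,t=1,-]
e5 deliver 1→0: 0[lead,t=1,-]
e6 propose(0,'z'): 0[lead,t=1,z]
e7 deliver 0→2: 2[foll,t=1,z]
e8 deliver 2→0: ·
e9 deliver 0→1: 1[foll,t=1,z]
e10 deliver 1→0: ·
e11 timeout(2): 2[cand,t=2,z]
e12 deliver 2→0: 0[foll,t=2,z]
e13 deliver 0→2: ·

2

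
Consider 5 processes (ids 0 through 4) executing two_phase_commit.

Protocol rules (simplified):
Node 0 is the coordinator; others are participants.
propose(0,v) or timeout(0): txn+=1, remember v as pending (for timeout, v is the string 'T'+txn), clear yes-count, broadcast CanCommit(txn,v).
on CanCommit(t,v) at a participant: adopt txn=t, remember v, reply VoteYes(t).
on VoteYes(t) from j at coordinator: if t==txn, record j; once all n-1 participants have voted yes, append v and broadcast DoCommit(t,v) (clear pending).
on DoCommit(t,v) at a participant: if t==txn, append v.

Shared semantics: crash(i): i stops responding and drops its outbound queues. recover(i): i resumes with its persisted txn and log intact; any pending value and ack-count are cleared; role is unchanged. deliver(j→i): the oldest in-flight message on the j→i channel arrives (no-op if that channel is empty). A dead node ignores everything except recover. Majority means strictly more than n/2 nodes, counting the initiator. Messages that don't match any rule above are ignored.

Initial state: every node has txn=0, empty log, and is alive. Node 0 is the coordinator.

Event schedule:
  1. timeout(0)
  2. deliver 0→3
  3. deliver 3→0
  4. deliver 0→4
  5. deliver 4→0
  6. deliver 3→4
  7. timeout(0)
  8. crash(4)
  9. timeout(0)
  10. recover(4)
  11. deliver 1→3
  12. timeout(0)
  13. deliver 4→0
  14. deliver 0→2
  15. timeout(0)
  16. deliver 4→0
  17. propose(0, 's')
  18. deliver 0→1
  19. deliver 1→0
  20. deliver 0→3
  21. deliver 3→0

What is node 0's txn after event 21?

step 1 timeout(0): 0={coor,t=1,log=-}
step 2 deliver 0→3: 3={part,t=1,log=-}
step 3 deliver 3→0: —
step 4 deliver 0→4: 4={part,t=1,log=-}
step 5 deliver 4→0: —
step 6 deliver 3→4: —
step 7 timeout(0): 0={coor,t=2,log=-}
step 8 crash(4): 4={✗part,t=1,log=-}
step 9 timeout(0): 0={coor,t=3,log=-}
step 10 recover(4): 4={part,t=1,log=-}
step 11 deliver 1→3: —
step 12 timeout(0): 0={coor,t=4,log=-}
step 13 deliver 4→0: —
step 14 deliver 0→2: 2={part,t=1,log=-}
step 15 timeout(0): 0={coor,t=5,log=-}
step 16 deliver 4→0: —
step 17 propose(0,'s'): 0={coor,t=6,log=-}
step 18 deliver 0→1: 1={part,t=1,log=-}
step 19 deliver 1→0: —
step 20 deliver 0→3: 3={part,t=2,log=-}
step 21 deliver 3→0: —

6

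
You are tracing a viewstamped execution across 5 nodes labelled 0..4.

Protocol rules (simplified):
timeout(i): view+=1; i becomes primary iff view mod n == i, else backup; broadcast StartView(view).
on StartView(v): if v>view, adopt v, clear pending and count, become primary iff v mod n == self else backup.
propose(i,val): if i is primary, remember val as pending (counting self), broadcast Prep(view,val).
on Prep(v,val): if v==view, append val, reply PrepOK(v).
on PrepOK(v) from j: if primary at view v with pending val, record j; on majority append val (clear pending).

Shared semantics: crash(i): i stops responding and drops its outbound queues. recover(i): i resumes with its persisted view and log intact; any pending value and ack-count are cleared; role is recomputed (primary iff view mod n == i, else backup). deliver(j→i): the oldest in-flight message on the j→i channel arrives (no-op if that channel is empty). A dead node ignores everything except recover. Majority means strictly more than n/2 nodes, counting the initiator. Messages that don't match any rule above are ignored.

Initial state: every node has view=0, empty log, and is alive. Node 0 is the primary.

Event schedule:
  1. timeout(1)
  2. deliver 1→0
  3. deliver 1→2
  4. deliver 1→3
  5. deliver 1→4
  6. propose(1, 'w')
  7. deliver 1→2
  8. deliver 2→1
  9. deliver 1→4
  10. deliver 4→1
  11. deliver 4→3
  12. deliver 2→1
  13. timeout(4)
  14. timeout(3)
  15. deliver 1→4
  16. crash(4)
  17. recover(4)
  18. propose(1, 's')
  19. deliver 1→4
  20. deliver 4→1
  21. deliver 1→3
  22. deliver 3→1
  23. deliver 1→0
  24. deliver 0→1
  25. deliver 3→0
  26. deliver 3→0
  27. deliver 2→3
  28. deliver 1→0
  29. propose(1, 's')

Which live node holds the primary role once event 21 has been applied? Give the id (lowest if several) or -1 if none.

1

step 1 timeout(1): 1={prim,v=1,log=-}
step 2 deliver 1→0: 0={back,v=1,log=-}
step 3 deliver 1→2: 2={back,v=1,log=-}
step 4 deliver 1→3: 3={back,v=1,log=-}
step 5 deliver 1→4: 4={back,v=1,log=-}
step 6 propose(1,'w'): —
step 7 deliver 1→2: 2={back,v=1,log=w}
step 8 deliver 2→1: —
step 9 deliver 1→4: 4={back,v=1,log=w}
step 10 deliver 4→1: 1={prim,v=1,log=w}
step 11 deliver 4→3: —
step 12 deliver 2→1: —
step 13 timeout(4): 4={back,v=2,log=w}
step 14 timeout(3): 3={back,v=2,log=-}
step 15 deliver 1→4: —
step 16 crash(4): 4={✗back,v=2,log=w}
step 17 recover(4): 4={back,v=2,log=w}
step 18 propose(1,'s'): —
step 19 deliver 1→4: —
step 20 deliver 4→1: —
step 21 deliver 1→3: —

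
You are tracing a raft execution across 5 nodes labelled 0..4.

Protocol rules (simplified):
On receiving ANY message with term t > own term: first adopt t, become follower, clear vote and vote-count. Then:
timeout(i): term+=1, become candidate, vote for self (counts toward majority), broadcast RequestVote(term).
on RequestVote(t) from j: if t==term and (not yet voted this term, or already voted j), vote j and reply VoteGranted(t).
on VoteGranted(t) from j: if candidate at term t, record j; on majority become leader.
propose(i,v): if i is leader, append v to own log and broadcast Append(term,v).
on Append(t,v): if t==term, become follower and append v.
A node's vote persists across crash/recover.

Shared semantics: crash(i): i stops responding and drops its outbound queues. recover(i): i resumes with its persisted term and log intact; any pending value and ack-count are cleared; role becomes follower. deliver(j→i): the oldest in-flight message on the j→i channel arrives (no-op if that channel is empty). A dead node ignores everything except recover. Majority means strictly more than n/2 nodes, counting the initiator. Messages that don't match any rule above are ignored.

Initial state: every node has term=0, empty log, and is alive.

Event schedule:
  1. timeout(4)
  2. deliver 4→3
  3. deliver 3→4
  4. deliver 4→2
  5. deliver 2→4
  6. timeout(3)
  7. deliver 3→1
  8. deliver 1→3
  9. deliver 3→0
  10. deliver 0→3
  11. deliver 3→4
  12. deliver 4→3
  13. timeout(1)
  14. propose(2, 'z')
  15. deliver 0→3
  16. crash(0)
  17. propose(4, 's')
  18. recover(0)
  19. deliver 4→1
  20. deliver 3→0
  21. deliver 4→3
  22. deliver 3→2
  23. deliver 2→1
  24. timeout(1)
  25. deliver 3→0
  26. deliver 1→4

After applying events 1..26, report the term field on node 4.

3

1. timeout(4):  <4:cand t1 ->
2. deliver 4→3:  <3:foll t1 ->
3. deliver 3→4:  nop
4. deliver 4→2:  <2:foll t1 ->
5. deliver 2→4:  <4:lead t1 ->
6. timeout(3):  <3:cand t2 ->
7. deliver 3→1:  <1:foll t2 ->
8. deliver 1→3:  nop
9. deliver 3→0:  <0:foll t2 ->
10. deliver 0→3:  <3:lead t2 ->
11. deliver 3→4:  <4:foll t2 ->
12. deliver 4→3:  nop
13. timeout(1):  <1:cand t3 ->
14. propose(2,'z'):  nop
15. deliver 0→3:  nop
16. crash(0):  <0:✗foll t2 ->
17. propose(4,'s'):  nop
18. recover(0):  <0:foll t2 ->
19. deliver 4→1:  nop
20. deliver 3→0:  nop
21. deliver 4→3:  nop
22. deliver 3→2:  <2:foll t2 ->
23. deliver 2→1:  nop
24. timeout(1):  <1:cand t4 ->
25. deliver 3→0:  nop
26. deliver 1→4:  <4:foll t3 ->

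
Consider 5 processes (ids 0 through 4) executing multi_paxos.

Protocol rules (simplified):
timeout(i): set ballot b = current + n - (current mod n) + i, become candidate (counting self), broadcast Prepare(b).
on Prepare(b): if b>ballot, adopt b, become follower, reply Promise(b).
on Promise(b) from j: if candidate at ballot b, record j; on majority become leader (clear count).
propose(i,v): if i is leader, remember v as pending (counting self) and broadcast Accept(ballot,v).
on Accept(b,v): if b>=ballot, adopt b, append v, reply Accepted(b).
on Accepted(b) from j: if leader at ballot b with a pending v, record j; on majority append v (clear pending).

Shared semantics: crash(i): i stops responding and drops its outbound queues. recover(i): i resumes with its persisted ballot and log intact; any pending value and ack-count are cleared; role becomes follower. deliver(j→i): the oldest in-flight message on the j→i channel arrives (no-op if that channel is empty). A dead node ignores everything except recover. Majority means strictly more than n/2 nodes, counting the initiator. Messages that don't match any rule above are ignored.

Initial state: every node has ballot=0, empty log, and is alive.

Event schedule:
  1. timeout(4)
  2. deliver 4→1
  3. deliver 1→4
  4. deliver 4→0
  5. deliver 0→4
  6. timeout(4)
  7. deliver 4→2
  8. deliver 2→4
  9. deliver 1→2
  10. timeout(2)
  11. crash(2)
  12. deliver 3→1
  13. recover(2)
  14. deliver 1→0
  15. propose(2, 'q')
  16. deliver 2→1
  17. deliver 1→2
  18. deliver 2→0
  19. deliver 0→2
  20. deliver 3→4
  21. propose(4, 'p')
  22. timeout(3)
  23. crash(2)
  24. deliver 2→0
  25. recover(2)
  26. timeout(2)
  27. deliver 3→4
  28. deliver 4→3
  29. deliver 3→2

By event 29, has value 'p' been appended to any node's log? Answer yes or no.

e1 timeout(4): 4[cand,b=9,-]
e2 deliver 4→1: 1[foll,b=9,-]
e3 deliver 1→4: ·
e4 deliver 4→0: 0[foll,b=9,-]
e5 deliver 0→4: 4[lead,b=9,-]
e6 timeout(4): 4[cand,b=14,-]
e7 deliver 4→2: 2[foll,b=9,-]
e8 deliver 2→4: ·
e9 deliver 1→2: ·
e10 timeout(2): 2[cand,b=12,-]
e11 crash(2): 2[✗cand,b=12,-]
e12 deliver 3→1: ·
e13 recover(2): 2[foll,b=12,-]
e14 deliver 1→0: ·
e15 propose(2,'q'): ·
e16 deliver 2→1: ·
e17 deliver 1→2: ·
e18 deliver 2→0: ·
e19 deliver 0→2: ·
e20 deliver 3→4: ·
e21 propose(4,'p'): ·
e22 timeout(3): 3[cand,b=8,-]
e23 crash(2): 2[✗foll,b=12,-]
e24 deliver 2→0: ·
e25 recover(2): 2[foll,b=12,-]
e26 timeout(2): 2[cand,b=17,-]
e27 deliver 3→4: ·
e28 deliver 4→3: 3[foll,b=9,-]
e29 deliver 3→2: ·

no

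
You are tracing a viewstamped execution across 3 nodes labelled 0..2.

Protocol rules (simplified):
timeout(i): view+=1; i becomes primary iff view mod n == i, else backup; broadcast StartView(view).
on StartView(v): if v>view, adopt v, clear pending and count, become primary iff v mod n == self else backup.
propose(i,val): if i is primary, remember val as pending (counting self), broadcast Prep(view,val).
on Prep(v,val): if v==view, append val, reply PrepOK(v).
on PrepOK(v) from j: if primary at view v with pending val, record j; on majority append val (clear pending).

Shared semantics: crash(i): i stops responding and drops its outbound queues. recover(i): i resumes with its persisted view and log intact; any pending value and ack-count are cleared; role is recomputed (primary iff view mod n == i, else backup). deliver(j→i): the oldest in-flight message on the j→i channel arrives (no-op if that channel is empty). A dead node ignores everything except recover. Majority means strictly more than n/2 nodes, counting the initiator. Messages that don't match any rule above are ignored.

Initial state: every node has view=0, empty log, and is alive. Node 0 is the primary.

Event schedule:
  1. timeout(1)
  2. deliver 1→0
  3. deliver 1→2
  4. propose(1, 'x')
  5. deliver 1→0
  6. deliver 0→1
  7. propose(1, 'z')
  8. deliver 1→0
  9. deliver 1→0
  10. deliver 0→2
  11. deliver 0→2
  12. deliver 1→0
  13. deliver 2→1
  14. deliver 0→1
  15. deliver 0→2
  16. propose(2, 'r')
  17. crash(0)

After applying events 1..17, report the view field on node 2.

[1] timeout(1) → N1(prim v1 [-])
[2] deliver 1→0 → N0(back v1 [-])
[3] deliver 1→2 → N2(back v1 [-])
[4] propose(1,'x') → ∅
[5] deliver 1→0 → N0(back v1 [x])
[6] deliver 0→1 → N1(prim v1 [x])
[7] propose(1,'z') → ∅
[8] deliver 1→0 → N0(back v1 [x,z])
[9] deliver 1→0 → ∅
[10] deliver 0→2 → ∅
[11] deliver 0→2 → ∅
[12] deliver 1→0 → ∅
[13] deliver 2→1 → ∅
[14] deliver 0→1 → N1(prim v1 [x,z])
[15] deliver 0→2 → ∅
[16] propose(2,'r') → ∅
[17] crash(0) → N0(✗back v1 [x,z])

1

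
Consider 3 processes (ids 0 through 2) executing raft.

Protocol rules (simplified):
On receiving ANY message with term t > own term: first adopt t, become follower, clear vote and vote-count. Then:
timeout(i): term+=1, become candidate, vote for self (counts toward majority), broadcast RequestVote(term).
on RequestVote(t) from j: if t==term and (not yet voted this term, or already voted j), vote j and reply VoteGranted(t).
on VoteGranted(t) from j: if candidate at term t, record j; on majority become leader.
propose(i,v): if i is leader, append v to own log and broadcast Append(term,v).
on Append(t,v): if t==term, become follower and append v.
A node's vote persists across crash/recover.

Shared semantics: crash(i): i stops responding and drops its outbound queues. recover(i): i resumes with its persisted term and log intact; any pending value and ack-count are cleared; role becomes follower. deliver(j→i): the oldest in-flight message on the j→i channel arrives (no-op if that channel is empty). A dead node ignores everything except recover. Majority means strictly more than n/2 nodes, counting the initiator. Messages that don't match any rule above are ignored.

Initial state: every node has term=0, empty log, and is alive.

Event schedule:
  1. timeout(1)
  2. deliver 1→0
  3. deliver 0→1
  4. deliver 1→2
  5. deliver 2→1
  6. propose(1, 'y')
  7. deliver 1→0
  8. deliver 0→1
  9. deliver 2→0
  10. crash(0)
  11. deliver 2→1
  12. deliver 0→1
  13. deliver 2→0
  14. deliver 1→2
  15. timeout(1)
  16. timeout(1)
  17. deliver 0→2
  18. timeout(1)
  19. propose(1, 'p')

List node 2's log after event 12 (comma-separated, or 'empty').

empty

e1 timeout(1): 1[cand,t=1,-]
e2 deliver 1→0: 0[foll,t=1,-]
e3 deliver 0→1: 1[lead,t=1,-]
e4 deliver 1→2: 2[foll,t=1,-]
e5 deliver 2→1: ·
e6 propose(1,'y'): 1[lead,t=1,y]
e7 deliver 1→0: 0[foll,t=1,y]
e8 deliver 0→1: ·
e9 deliver 2→0: ·
e10 crash(0): 0[✗foll,t=1,y]
e11 deliver 2→1: ·
e12 deliver 0→1: ·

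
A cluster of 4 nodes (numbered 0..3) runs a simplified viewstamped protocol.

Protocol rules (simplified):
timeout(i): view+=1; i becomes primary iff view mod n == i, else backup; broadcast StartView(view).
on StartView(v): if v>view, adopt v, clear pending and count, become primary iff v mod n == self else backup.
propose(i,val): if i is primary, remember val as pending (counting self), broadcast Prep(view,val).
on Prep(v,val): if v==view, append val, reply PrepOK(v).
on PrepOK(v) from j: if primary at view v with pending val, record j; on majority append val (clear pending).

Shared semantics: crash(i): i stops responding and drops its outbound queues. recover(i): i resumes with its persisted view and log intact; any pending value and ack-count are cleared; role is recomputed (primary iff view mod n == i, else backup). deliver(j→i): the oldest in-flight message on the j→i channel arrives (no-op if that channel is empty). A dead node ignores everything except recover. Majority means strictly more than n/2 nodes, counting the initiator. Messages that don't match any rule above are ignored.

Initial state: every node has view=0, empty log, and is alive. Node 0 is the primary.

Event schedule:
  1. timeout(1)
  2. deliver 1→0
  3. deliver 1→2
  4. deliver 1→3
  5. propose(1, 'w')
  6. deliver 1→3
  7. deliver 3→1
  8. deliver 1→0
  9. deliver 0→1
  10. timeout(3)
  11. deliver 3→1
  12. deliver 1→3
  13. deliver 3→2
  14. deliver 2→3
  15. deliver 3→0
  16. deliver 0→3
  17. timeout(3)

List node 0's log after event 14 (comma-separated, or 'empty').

w

after 1 — timeout(1): n1:prim/v1/[-]
after 2 — deliver 1→0: n0:back/v1/[-]
after 3 — deliver 1→2: n2:back/v1/[-]
after 4 — deliver 1→3: n3:back/v1/[-]
after 5 — propose(1,'w'): ·
after 6 — deliver 1→3: n3:back/v1/[w]
after 7 — deliver 3→1: ·
after 8 — deliver 1→0: n0:back/v1/[w]
after 9 — deliver 0→1: n1:prim/v1/[w]
after 10 — timeout(3): n3:back/v2/[w]
after 11 — deliver 3→1: n1:back/v2/[w]
after 12 — deliver 1→3: ·
after 13 — deliver 3→2: n2:prim/v2/[-]
after 14 — deliver 2→3: ·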